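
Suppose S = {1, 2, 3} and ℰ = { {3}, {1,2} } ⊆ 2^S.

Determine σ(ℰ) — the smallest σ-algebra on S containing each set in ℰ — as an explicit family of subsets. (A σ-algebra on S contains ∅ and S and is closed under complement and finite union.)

Begin from { {}, {3}, {1,2}, S } (that is, ℰ plus ∅ and S).
Round 1: no new sets; the family is a σ-algebra.

σ(ℰ) = { {}, {3}, {1,2}, S }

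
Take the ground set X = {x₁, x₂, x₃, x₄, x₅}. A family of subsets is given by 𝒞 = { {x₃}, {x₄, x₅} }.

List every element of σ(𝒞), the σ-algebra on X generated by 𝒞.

Begin from { ∅, {x₃}, {x₄, x₅}, X } (that is, 𝒞 plus ∅ and X).
Pass 1 adds 3:
  {x₁, x₂, x₃}  = {x₄, x₅}ᶜ
  {x₃, x₄, x₅}  = {x₃} ∪ {x₄, x₅}
  {x₁, x₂, x₄, x₅}  = {x₃}ᶜ
  (now 7)
Pass 2 (1 new):
  {x₁, x₂}  = {x₃, x₄, x₅}ᶜ
  (now 8)
Pass 3 adds nothing — fixpoint reached.

|σ(𝒞)| = 8.  σ(𝒞) = { ∅, {x₃}, {x₁, x₂}, {x₄, x₅}, {x₁, x₂, x₃}, {x₃, x₄, x₅}, {x₁, x₂, x₄, x₅}, X }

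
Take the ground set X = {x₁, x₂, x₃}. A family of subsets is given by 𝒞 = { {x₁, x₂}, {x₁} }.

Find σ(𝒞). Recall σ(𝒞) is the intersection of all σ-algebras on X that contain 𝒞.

σ(𝒞) = { {}, {x₁}, {x₂}, {x₃}, {x₁, x₂}, {x₁, x₃}, {x₂, x₃}, X }

Derivation:
Begin from { {}, {x₁}, {x₁, x₂}, X } (that is, 𝒞 plus ∅ and X).
Round 1: +2 →
  {x₃}  = complement {x₁, x₂}
  {x₂, x₃}  = complement {x₁}
  |family| = 6
Round 2: +1 →
  {x₁, x₃}  = {x₃} ∪ {x₁}
  |family| = 7
Round 3. New:
  {x₂}  = complement {x₁, x₃}
  |family| = 8
Round 4 adds nothing — fixpoint reached.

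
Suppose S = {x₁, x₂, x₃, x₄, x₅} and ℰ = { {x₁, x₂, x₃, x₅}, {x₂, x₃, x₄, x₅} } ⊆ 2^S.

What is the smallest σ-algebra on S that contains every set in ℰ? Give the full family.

Start: ℰ ∪ {∅, S} = { ∅, {x₁, x₂, x₃, x₅}, {x₂, x₃, x₄, x₅}, S }.
Pass 1 (2 new):
  {x₁}  = ᶜ of {x₂, x₃, x₄, x₅}
  {x₄}  = ᶜ of {x₁, x₂, x₃, x₅}
  — 6 sets.
Pass 2 adds 1:
  {x₁, x₄}  = {x₄} ∪ {x₁}
  — 7 sets.
Pass 3 (1 new):
  {x₂, x₃, x₅}  = ᶜ of {x₁, x₄}
  — 8 sets.
Pass 4: no new sets; the family is a σ-algebra.

|σ(ℰ)| = 8.  σ(ℰ) = { ∅, {x₁}, {x₄}, {x₁, x₄}, {x₂, x₃, x₅}, {x₁, x₂, x₃, x₅}, {x₂, x₃, x₄, x₅}, S }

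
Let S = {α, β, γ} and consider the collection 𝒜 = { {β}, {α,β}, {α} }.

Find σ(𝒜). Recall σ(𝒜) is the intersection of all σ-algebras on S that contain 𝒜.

Seed the family with 𝒜 together with ∅ and S: { {}, {α}, {β}, {α,β}, S }.
Iteration 1: +3 →
  {γ}  = S∖{α,β}
  {α,γ}  = S∖{β}
  {β,γ}  = S∖{α}
  (now 8)
Iteration 2: no new sets; the family is a σ-algebra.

|σ(𝒜)| = 8.  σ(𝒜) = { {}, {α}, {β}, {γ}, {α,β}, {α,γ}, {β,γ}, S }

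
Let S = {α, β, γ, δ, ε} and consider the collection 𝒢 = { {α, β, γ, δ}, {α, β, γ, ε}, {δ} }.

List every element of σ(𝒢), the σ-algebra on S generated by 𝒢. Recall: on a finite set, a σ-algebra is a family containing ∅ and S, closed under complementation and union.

Begin from { {}, {δ}, {α, β, γ, δ}, {α, β, γ, ε}, S } (that is, 𝒢 plus ∅ and S).
Step 1 (1 new):
  {ε}  = ᶜ of {α, β, γ, δ}
  — 6 sets.
Step 2 (1 new):
  {δ, ε}  = {δ} ∪ {ε}
  — 7 sets.
Step 3: 1 new —
  {α, β, γ}  = ᶜ of {δ, ε}
  — 8 sets.
Step 4: closed — nothing new.

|σ(𝒢)| = 8.  σ(𝒢) = { {}, {δ}, {ε}, {δ, ε}, {α, β, γ}, {α, β, γ, δ}, {α, β, γ, ε}, S }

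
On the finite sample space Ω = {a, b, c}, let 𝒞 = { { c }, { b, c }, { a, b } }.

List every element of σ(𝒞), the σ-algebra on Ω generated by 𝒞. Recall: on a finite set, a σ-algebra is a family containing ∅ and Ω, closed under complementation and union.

σ(𝒞) (8 sets): { {}, { a }, { b }, { c }, { a, b }, { a, c }, { b, c }, Ω }

Derivation:
Seed the family with 𝒞 together with ∅ and Ω: { {}, { c }, { a, b }, { b, c }, Ω }.
Step 1: 1 new —
  { a }  = complement { b, c }
  |family| = 6
Step 2 adds 1:
  { a, c }  = { c } ∪ { a }
  |family| = 7
Step 3: 1 new —
  { b }  = complement { a, c }
  |family| = 8
Step 4: already closed under ᶜ and ∪.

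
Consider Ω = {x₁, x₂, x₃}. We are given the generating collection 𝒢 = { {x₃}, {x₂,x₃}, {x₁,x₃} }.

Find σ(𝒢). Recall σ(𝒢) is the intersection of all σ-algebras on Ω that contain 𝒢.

|σ(𝒢)| = 8.  σ(𝒢) = { {}, {x₁}, {x₂}, {x₃}, {x₁,x₂}, {x₁,x₃}, {x₂,x₃}, Ω }

Derivation:
Initial family (5 sets): { {}, {x₃}, {x₁,x₃}, {x₂,x₃}, Ω }.
Pass 1 adds 3:
  {x₁}  = {x₂,x₃}ᶜ
  {x₂}  = {x₁,x₃}ᶜ
  {x₁,x₂}  = {x₃}ᶜ
  (now 8)
After Pass 2 the family is unchanged; done.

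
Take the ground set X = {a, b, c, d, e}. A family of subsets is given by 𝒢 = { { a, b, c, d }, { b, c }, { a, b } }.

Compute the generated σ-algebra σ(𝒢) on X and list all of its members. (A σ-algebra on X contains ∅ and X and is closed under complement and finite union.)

Take S₀ = 𝒢 ∪ {∅, X} = { {}, { a, b }, { b, c }, { a, b, c, d }, X }.
Step 1. New:
  { e }  = complement { a, b, c, d }
  { a, b, c }  = { b, c } ∪ { a, b }
  { a, d, e }  = complement { b, c }
  { c, d, e }  = complement { a, b }
  [9 total]
Step 2 (7 new):
  { d, e }  = complement { a, b, c }
  { a, b, e }  = { a, b } ∪ { e }
  { b, c, e }  = { e } ∪ { b, c }
  { a, b, c, e }  = { a, b, c } ∪ { e }
  { a, b, d, e }  = { a, d, e } ∪ { a, b }
  { a, c, d, e }  = { a, d, e } ∪ { c, d, e }
  { b, c, d, e }  = { c, d, e } ∪ { b, c }
  [16 total]
Step 3: +6 →
  { a }  = complement { b, c, d, e }
  { b }  = complement { a, c, d, e }
  { c }  = complement { a, b, d, e }
  { d }  = complement { a, b, c, e }
  { a, d }  = complement { b, c, e }
  { c, d }  = complement { a, b, e }
  [22 total]
Step 4 adds 9:
  { a, c }  = { c } ∪ { a }
  { a, e }  = { e } ∪ { a }
  { b, d }  = { b } ∪ { d }
  { b, e }  = { b } ∪ { e }
  { c, e }  = { e } ∪ { c }
  { a, b, d }  = { a, b } ∪ { a, d }
  { a, c, d }  = { c, d } ∪ { a, d }
  { b, c, d }  = { c, d } ∪ { b }
  { b, d, e }  = { b } ∪ { d, e }
  [31 total]
Step 5 (1 new):
  { a, c, e }  = complement { b, d }
  [32 total]
After Step 6 the family is unchanged; done.

Hence σ(𝒢) has 32 members: { {}, { a }, { b }, { c }, { d }, { e }, { a, b }, { a, c }, { a, d }, { a, e }, { b, c }, { b, d }, { b, e }, { c, d }, { c, e }, { d, e }, { a, b, c }, { a, b, d }, { a, b, e }, { a, c, d }, { a, c, e }, { a, d, e }, { b, c, d }, { b, c, e }, { b, d, e }, { c, d, e }, { a, b, c, d }, { a, b, c, e }, { a, b, d, e }, { a, c, d, e }, { b, c, d, e }, X }.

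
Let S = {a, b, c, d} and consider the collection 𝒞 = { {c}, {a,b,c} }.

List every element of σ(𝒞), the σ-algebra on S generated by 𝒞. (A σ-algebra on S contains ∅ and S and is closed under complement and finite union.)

σ(𝒞) (8 sets): { ∅, {c}, {d}, {a,b}, {c,d}, {a,b,c}, {a,b,d}, S }

Check:
Initial family (4 sets): { ∅, {c}, {a,b,c}, S }.
Iteration 1 (2 new):
  {d}  = complement {a,b,c}
  {a,b,d}  = complement {c}
Iteration 2: +1 →
  {c,d}  = {c} ∪ {d}
Iteration 3: +1 →
  {a,b}  = complement {c,d}
Iteration 4: already closed under ᶜ and ∪.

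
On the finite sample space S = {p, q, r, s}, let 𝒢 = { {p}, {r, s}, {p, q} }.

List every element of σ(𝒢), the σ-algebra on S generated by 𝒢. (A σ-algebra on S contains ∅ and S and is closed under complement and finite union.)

Seed the family with 𝒢 together with ∅ and S: { ∅, {p}, {p, q}, {r, s}, S }.
Iteration 1 (2 new):
  {p, r, s}  = {r, s} ∪ {p}
  {q, r, s}  = complement {p}
  |family| = 7
Iteration 2. New:
  {q}  = complement {p, r, s}
  |family| = 8
After Iteration 3 the family is unchanged; done.

|σ(𝒢)| = 8.  σ(𝒢) = { ∅, {p}, {q}, {p, q}, {r, s}, {p, r, s}, {q, r, s}, S }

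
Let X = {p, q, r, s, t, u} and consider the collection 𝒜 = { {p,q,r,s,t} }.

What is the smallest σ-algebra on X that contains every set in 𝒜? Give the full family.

Take S₀ = 𝒜 ∪ {∅, X} = { {}, {p,q,r,s,t}, X }.
Step 1 (1 new):
  {u}  = complement {p,q,r,s,t}
Step 2 adds nothing — fixpoint reached.

|σ(𝒜)| = 4.  σ(𝒜) = { {}, {u}, {p,q,r,s,t}, X }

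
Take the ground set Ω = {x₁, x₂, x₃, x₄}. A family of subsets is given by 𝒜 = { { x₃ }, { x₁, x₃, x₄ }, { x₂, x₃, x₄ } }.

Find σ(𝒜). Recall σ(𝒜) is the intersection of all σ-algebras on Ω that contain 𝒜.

Start: 𝒜 ∪ {∅, Ω} = { {  }, { x₃ }, { x₁, x₃, x₄ }, { x₂, x₃, x₄ }, Ω }.
Round 1: +3 →
  { x₁ }  = Ω∖{ x₂, x₃, x₄ }
  { x₂ }  = Ω∖{ x₁, x₃, x₄ }
  { x₁, x₂, x₄ }  = Ω∖{ x₃ }
  — 8 sets.
Round 2 adds 3:
  { x₁, x₂ }  = { x₂ } ∪ { x₁ }
  { x₁, x₃ }  = { x₃ } ∪ { x₁ }
  { x₂, x₃ }  = { x₃ } ∪ { x₂ }
  — 11 sets.
Round 3. New:
  { x₁, x₄ }  = Ω∖{ x₂, x₃ }
  { x₂, x₄ }  = Ω∖{ x₁, x₃ }
  { x₃, x₄ }  = Ω∖{ x₁, x₂ }
  { x₁, x₂, x₃ }  = { x₃ } ∪ { x₁, x₂ }
  — 15 sets.
Round 4: 1 new —
  { x₄ }  = Ω∖{ x₁, x₂, x₃ }
  — 16 sets.
Round 5: closed — nothing new.

Hence σ(𝒜) has 16 members: { {  }, { x₁ }, { x₂ }, { x₃ }, { x₄ }, { x₁, x₂ }, { x₁, x₃ }, { x₁, x₄ }, { x₂, x₃ }, { x₂, x₄ }, { x₃, x₄ }, { x₁, x₂, x₃ }, { x₁, x₂, x₄ }, { x₁, x₃, x₄ }, { x₂, x₃, x₄ }, Ω }.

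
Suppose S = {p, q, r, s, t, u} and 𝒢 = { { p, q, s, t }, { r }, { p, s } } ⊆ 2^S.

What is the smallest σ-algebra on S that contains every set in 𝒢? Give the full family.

σ(𝒢) = { {  }, { r }, { u }, { p, s }, { q, t }, { r, u }, { p, r, s }, { p, s, u }, { q, r, t }, { q, t, u }, { p, q, s, t }, { p, r, s, u }, { q, r, t, u }, { p, q, r, s, t }, { p, q, s, t, u }, S }

Check:
Begin from { {  }, { r }, { p, s }, { p, q, s, t }, S } (that is, 𝒢 plus ∅ and S).
Iteration 1: 5 new —
  { r, u }  = S∖{ p, q, s, t }
  { p, r, s }  = { r } ∪ { p, s }
  { q, r, t, u }  = S∖{ p, s }
  { p, q, r, s, t }  = { r } ∪ { p, q, s, t }
  { p, q, s, t, u }  = S∖{ r }
  [10 total]
Iteration 2: +3 →
  { u }  = S∖{ p, q, r, s, t }
  { q, t, u }  = S∖{ p, r, s }
  { p, r, s, u }  = { p, r, s } ∪ { r, u }
  [13 total]
Iteration 3 (2 new):
  { q, t }  = S∖{ p, r, s, u }
  { p, s, u }  = { p, s } ∪ { u }
  [15 total]
Iteration 4: 1 new —
  { q, r, t }  = S∖{ p, s, u }
  [16 total]
Iteration 5 adds nothing — fixpoint reached.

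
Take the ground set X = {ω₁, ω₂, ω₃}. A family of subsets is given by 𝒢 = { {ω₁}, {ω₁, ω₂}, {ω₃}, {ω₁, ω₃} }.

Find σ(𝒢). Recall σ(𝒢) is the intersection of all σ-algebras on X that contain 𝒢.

Begin from { ∅, {ω₁}, {ω₃}, {ω₁, ω₂}, {ω₁, ω₃}, X } (that is, 𝒢 plus ∅ and X).
Iteration 1: +2 →
  {ω₂}  = {ω₁, ω₃}ᶜ
  {ω₂, ω₃}  = {ω₁}ᶜ
  [8 total]
Iteration 2: no new sets; the family is a σ-algebra.

Therefore σ(𝒢) = { ∅, {ω₁}, {ω₂}, {ω₃}, {ω₁, ω₂}, {ω₁, ω₃}, {ω₂, ω₃}, X } (|σ(𝒢)| = 8).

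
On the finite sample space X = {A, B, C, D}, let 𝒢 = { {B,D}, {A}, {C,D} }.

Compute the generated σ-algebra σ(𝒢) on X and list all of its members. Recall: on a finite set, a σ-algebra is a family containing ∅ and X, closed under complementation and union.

σ(𝒢) (16 sets): { {}, {A}, {B}, {C}, {D}, {A,B}, {A,C}, {A,D}, {B,C}, {B,D}, {C,D}, {A,B,C}, {A,B,D}, {A,C,D}, {B,C,D}, X }

Derivation:
Begin from { {}, {A}, {B,D}, {C,D}, X } (that is, 𝒢 plus ∅ and X).
Iteration 1 (5 new):
  {A,B}  = {C,D}ᶜ
  {A,C}  = {B,D}ᶜ
  {A,B,D}  = {B,D} ∪ {A}
  {A,C,D}  = {C,D} ∪ {A}
  {B,C,D}  = {A}ᶜ
Iteration 2 adds 3:
  {B}  = {A,C,D}ᶜ
  {C}  = {A,B,D}ᶜ
  {A,B,C}  = {A,B} ∪ {A,C}
Iteration 3 adds 2:
  {D}  = {A,B,C}ᶜ
  {B,C}  = {C} ∪ {B}
Iteration 4 (1 new):
  {A,D}  = {B,C}ᶜ
Iteration 5 adds nothing — fixpoint reached.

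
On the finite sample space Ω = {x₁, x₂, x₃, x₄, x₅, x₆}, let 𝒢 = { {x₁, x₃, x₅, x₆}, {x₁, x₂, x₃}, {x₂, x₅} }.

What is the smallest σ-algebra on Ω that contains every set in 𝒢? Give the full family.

Take S₀ = 𝒢 ∪ {∅, Ω} = { {}, {x₂, x₅}, {x₁, x₂, x₃}, {x₁, x₃, x₅, x₆}, Ω }.
Pass 1. New:
  {x₂, x₄}  = complement {x₁, x₃, x₅, x₆}
  {x₄, x₅, x₆}  = complement {x₁, x₂, x₃}
  {x₁, x₂, x₃, x₅}  = {x₂, x₅} ∪ {x₁, x₂, x₃}
  {x₁, x₃, x₄, x₆}  = complement {x₂, x₅}
  {x₁, x₂, x₃, x₅, x₆}  = {x₁, x₃, x₅, x₆} ∪ {x₂, x₅}
Pass 2 adds 8:
  {x₄}  = complement {x₁, x₂, x₃, x₅, x₆}
  {x₄, x₆}  = complement {x₁, x₂, x₃, x₅}
  {x₂, x₄, x₅}  = {x₂, x₅} ∪ {x₂, x₄}
  {x₁, x₂, x₃, x₄}  = {x₁, x₂, x₃} ∪ {x₂, x₄}
  {x₂, x₄, x₅, x₆}  = {x₂, x₅} ∪ {x₄, x₅, x₆}
  {x₁, x₂, x₃, x₄, x₅}  = {x₁, x₂, x₃, x₅} ∪ {x₂, x₄}
  {x₁, x₂, x₃, x₄, x₆}  = {x₁, x₂, x₃} ∪ {x₁, x₃, x₄, x₆}
  {x₁, x₃, x₄, x₅, x₆}  = {x₁, x₃, x₅, x₆} ∪ {x₁, x₃, x₄, x₆}
Pass 3. New:
  {x₂}  = complement {x₁, x₃, x₄, x₅, x₆}
  {x₅}  = complement {x₁, x₂, x₃, x₄, x₆}
  {x₆}  = complement {x₁, x₂, x₃, x₄, x₅}
  {x₁, x₃}  = complement {x₂, x₄, x₅, x₆}
  {x₅, x₆}  = complement {x₁, x₂, x₃, x₄}
  {x₁, x₃, x₆}  = complement {x₂, x₄, x₅}
  {x₂, x₄, x₆}  = {x₄, x₆} ∪ {x₂, x₄}
Pass 4 (6 new):
  {x₂, x₆}  = {x₂} ∪ {x₆}
  {x₄, x₅}  = {x₅} ∪ {x₄}
  {x₁, x₃, x₄}  = {x₁, x₃} ∪ {x₄}
  {x₁, x₃, x₅}  = complement {x₂, x₄, x₆}
  {x₂, x₅, x₆}  = {x₂, x₅} ∪ {x₅, x₆}
  {x₁, x₂, x₃, x₆}  = {x₁, x₂, x₃} ∪ {x₁, x₃, x₆}
Pass 5 adds 1:
  {x₁, x₃, x₄, x₅}  = complement {x₂, x₆}
After Pass 6 the family is unchanged; done.

|σ(𝒢)| = 32.  σ(𝒢) = { {}, {x₂}, {x₄}, {x₅}, {x₆}, {x₁, x₃}, {x₂, x₄}, {x₂, x₅}, {x₂, x₆}, {x₄, x₅}, {x₄, x₆}, {x₅, x₆}, {x₁, x₂, x₃}, {x₁, x₃, x₄}, {x₁, x₃, x₅}, {x₁, x₃, x₆}, {x₂, x₄, x₅}, {x₂, x₄, x₆}, {x₂, x₅, x₆}, {x₄, x₅, x₆}, {x₁, x₂, x₃, x₄}, {x₁, x₂, x₃, x₅}, {x₁, x₂, x₃, x₆}, {x₁, x₃, x₄, x₅}, {x₁, x₃, x₄, x₆}, {x₁, x₃, x₅, x₆}, {x₂, x₄, x₅, x₆}, {x₁, x₂, x₃, x₄, x₅}, {x₁, x₂, x₃, x₄, x₆}, {x₁, x₂, x₃, x₅, x₆}, {x₁, x₃, x₄, x₅, x₆}, Ω }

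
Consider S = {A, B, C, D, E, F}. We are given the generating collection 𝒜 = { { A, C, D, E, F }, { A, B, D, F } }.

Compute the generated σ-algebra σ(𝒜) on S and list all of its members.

Start: 𝒜 ∪ {∅, S} = { {  }, { A, B, D, F }, { A, C, D, E, F }, S }.
Iteration 1. New:
  { B }  = complement { A, C, D, E, F }
  { C, E }  = complement { A, B, D, F }
  (now 6)
Iteration 2. New:
  { B, C, E }  = { C, E } ∪ { B }
  (now 7)
Iteration 3 adds 1:
  { A, D, F }  = complement { B, C, E }
  (now 8)
Iteration 4: no new sets; the family is a σ-algebra.

Therefore σ(𝒜) = { {  }, { B }, { C, E }, { A, D, F }, { B, C, E }, { A, B, D, F }, { A, C, D, E, F }, S } (|σ(𝒜)| = 8).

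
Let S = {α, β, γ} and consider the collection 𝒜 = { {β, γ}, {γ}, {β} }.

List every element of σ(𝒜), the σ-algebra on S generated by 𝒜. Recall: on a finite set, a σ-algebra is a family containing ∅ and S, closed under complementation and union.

|σ(𝒜)| = 8.  σ(𝒜) = { {}, {α}, {β}, {γ}, {α, β}, {α, γ}, {β, γ}, S }

Derivation:
Take S₀ = 𝒜 ∪ {∅, S} = { {}, {β}, {γ}, {β, γ}, S }.
Pass 1. New:
  {α}  = S∖{β, γ}
  {α, β}  = S∖{γ}
  {α, γ}  = S∖{β}
  [8 total]
Pass 2: closed — nothing new.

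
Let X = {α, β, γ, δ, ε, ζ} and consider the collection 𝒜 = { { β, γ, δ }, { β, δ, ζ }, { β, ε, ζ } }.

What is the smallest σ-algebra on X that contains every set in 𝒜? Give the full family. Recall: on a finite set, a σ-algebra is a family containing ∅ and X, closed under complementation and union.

σ(𝒜) = { ∅, { α }, { β }, { γ }, { δ }, { ε }, { ζ }, { α, β }, { α, γ }, { α, δ }, { α, ε }, { α, ζ }, { β, γ }, { β, δ }, { β, ε }, { β, ζ }, { γ, δ }, { γ, ε }, { γ, ζ }, { δ, ε }, { δ, ζ }, { ε, ζ }, { α, β, γ }, { α, β, δ }, { α, β, ε }, { α, β, ζ }, { α, γ, δ }, { α, γ, ε }, { α, γ, ζ }, { α, δ, ε }, { α, δ, ζ }, { α, ε, ζ }, { β, γ, δ }, { β, γ, ε }, { β, γ, ζ }, { β, δ, ε }, { β, δ, ζ }, { β, ε, ζ }, { γ, δ, ε }, { γ, δ, ζ }, { γ, ε, ζ }, { δ, ε, ζ }, { α, β, γ, δ }, { α, β, γ, ε }, { α, β, γ, ζ }, { α, β, δ, ε }, { α, β, δ, ζ }, { α, β, ε, ζ }, { α, γ, δ, ε }, { α, γ, δ, ζ }, { α, γ, ε, ζ }, { α, δ, ε, ζ }, { β, γ, δ, ε }, { β, γ, δ, ζ }, { β, γ, ε, ζ }, { β, δ, ε, ζ }, { γ, δ, ε, ζ }, { α, β, γ, δ, ε }, { α, β, γ, δ, ζ }, { α, β, γ, ε, ζ }, { α, β, δ, ε, ζ }, { α, γ, δ, ε, ζ }, { β, γ, δ, ε, ζ }, X }

Derivation:
Start: 𝒜 ∪ {∅, X} = { ∅, { β, γ, δ }, { β, δ, ζ }, { β, ε, ζ }, X }.
Iteration 1 adds 6:
  { α, γ, δ }  = X∖{ β, ε, ζ }
  { α, γ, ε }  = X∖{ β, δ, ζ }
  { α, ε, ζ }  = X∖{ β, γ, δ }
  { β, γ, δ, ζ }  = { β, δ, ζ } ∪ { β, γ, δ }
  { β, δ, ε, ζ }  = { β, δ, ζ } ∪ { β, ε, ζ }
  { β, γ, δ, ε, ζ }  = { β, γ, δ } ∪ { β, ε, ζ }
  [11 total]
Iteration 2 (12 new):
  { α }  = X∖{ β, γ, δ, ε, ζ }
  { α, γ }  = X∖{ β, δ, ε, ζ }
  { α, ε }  = X∖{ β, γ, δ, ζ }
  { α, β, γ, δ }  = { β, γ, δ } ∪ { α, γ, δ }
  { α, β, ε, ζ }  = { β, ε, ζ } ∪ { α, ε, ζ }
  { α, γ, δ, ε }  = { α, γ, ε } ∪ { α, γ, δ }
  { α, γ, ε, ζ }  = { α, γ, ε } ∪ { α, ε, ζ }
  { α, β, γ, δ, ε }  = { β, γ, δ } ∪ { α, γ, ε }
  { α, β, γ, δ, ζ }  = { β, δ, ζ } ∪ { α, γ, δ }
  { α, β, γ, ε, ζ }  = { α, γ, ε } ∪ { β, ε, ζ }
  { α, β, δ, ε, ζ }  = { β, δ, ζ } ∪ { α, ε, ζ }
  { α, γ, δ, ε, ζ }  = { α, γ, δ } ∪ { α, ε, ζ }
  [23 total]
Iteration 3. New:
  { β }  = X∖{ α, γ, δ, ε, ζ }
  { γ }  = X∖{ α, β, δ, ε, ζ }
  { δ }  = X∖{ α, β, γ, ε, ζ }
  { ε }  = X∖{ α, β, γ, δ, ζ }
  { ζ }  = X∖{ α, β, γ, δ, ε }
  { β, δ }  = X∖{ α, γ, ε, ζ }
  { β, ζ }  = X∖{ α, γ, δ, ε }
  { γ, δ }  = X∖{ α, β, ε, ζ }
  { ε, ζ }  = X∖{ α, β, γ, δ }
  { α, β, δ, ζ }  = { β, δ, ζ } ∪ { α }
  [33 total]
Iteration 4 adds 29:
  { α, β }  = { α } ∪ { β }
  { α, δ }  = { α } ∪ { δ }
  { α, ζ }  = { α } ∪ { ζ }
  { β, γ }  = { β } ∪ { γ }
  { β, ε }  = { β } ∪ { ε }
  { γ, ε }  = X∖{ α, β, δ, ζ }
  { γ, ζ }  = { ζ } ∪ { γ }
  { δ, ε }  = { ε } ∪ { δ }
  { δ, ζ }  = { ζ } ∪ { δ }
  { α, β, γ }  = { β } ∪ { α, γ }
  { α, β, δ }  = { α } ∪ { β, δ }
  { α, β, ε }  = { β } ∪ { α, ε }
  { α, β, ζ }  = { α } ∪ { β, ζ }
  { α, γ, ζ }  = { ζ } ∪ { α, γ }
  { α, δ, ε }  = { α, ε } ∪ { δ }
  { β, γ, ζ }  = { β, ζ } ∪ { γ }
  { β, δ, ε }  = { ε } ∪ { β, δ }
  { γ, δ, ε }  = { γ, δ } ∪ { ε }
  { γ, δ, ζ }  = { γ, δ } ∪ { ζ }
  { γ, ε, ζ }  = { ε, ζ } ∪ { γ }
  { δ, ε, ζ }  = { ε, ζ } ∪ { δ }
  { α, β, γ, ε }  = { α, γ, ε } ∪ { β }
  { α, β, γ, ζ }  = { β, ζ } ∪ { α, γ }
  { α, β, δ, ε }  = { α, ε } ∪ { β, δ }
  { α, γ, δ, ζ }  = { ζ } ∪ { α, γ, δ }
  { α, δ, ε, ζ }  = { α, ε, ζ } ∪ { δ }
  { β, γ, δ, ε }  = { ε } ∪ { β, γ, δ }
  { β, γ, ε, ζ }  = { β, ε, ζ } ∪ { γ }
  { γ, δ, ε, ζ }  = { γ, δ } ∪ { ε, ζ }
  [62 total]
Iteration 5: 2 new —
  { α, δ, ζ }  = { α, ζ } ∪ { α, δ }
  { β, γ, ε }  = { β, ε } ∪ { γ, ε }
  [64 total]
Iteration 6: no new sets; the family is a σ-algebra.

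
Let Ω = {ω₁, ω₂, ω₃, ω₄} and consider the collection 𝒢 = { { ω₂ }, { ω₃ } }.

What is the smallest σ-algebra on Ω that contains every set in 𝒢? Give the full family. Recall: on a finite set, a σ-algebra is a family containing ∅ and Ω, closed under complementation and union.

Seed the family with 𝒢 together with ∅ and Ω: { ∅, { ω₂ }, { ω₃ }, Ω }.
Step 1: 3 new —
  { ω₂, ω₃ }  = { ω₃ } ∪ { ω₂ }
  { ω₁, ω₂, ω₄ }  = Ω∖{ ω₃ }
  { ω₁, ω₃, ω₄ }  = Ω∖{ ω₂ }
  [7 total]
Step 2 adds 1:
  { ω₁, ω₄ }  = Ω∖{ ω₂, ω₃ }
  [8 total]
Step 3: stable.

Hence σ(𝒢) has 8 members: { ∅, { ω₂ }, { ω₃ }, { ω₁, ω₄ }, { ω₂, ω₃ }, { ω₁, ω₂, ω₄ }, { ω₁, ω₃, ω₄ }, Ω }.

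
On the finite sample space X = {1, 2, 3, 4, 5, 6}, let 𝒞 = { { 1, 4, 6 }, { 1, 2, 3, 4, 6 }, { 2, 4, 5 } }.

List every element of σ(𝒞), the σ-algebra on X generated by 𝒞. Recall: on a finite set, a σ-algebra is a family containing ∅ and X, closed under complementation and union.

Initial family (5 sets): { {}, { 1, 4, 6 }, { 2, 4, 5 }, { 1, 2, 3, 4, 6 }, X }.
Pass 1: 4 new —
  { 5 }  = ᶜ of { 1, 2, 3, 4, 6 }
  { 1, 3, 6 }  = ᶜ of { 2, 4, 5 }
  { 2, 3, 5 }  = ᶜ of { 1, 4, 6 }
  { 1, 2, 4, 5, 6 }  = { 1, 4, 6 } ∪ { 2, 4, 5 }
  (now 9)
Pass 2: +6 →
  { 3 }  = ᶜ of { 1, 2, 4, 5, 6 }
  { 1, 3, 4, 6 }  = { 1, 3, 6 } ∪ { 1, 4, 6 }
  { 1, 3, 5, 6 }  = { 1, 3, 6 } ∪ { 5 }
  { 1, 4, 5, 6 }  = { 1, 4, 6 } ∪ { 5 }
  { 2, 3, 4, 5 }  = { 2, 3, 5 } ∪ { 2, 4, 5 }
  { 1, 2, 3, 5, 6 }  = { 1, 3, 6 } ∪ { 2, 3, 5 }
  (now 15)
Pass 3 adds 7:
  { 4 }  = ᶜ of { 1, 2, 3, 5, 6 }
  { 1, 6 }  = ᶜ of { 2, 3, 4, 5 }
  { 2, 3 }  = ᶜ of { 1, 4, 5, 6 }
  { 2, 4 }  = ᶜ of { 1, 3, 5, 6 }
  { 2, 5 }  = ᶜ of { 1, 3, 4, 6 }
  { 3, 5 }  = { 3 } ∪ { 5 }
  { 1, 3, 4, 5, 6 }  = { 1, 3, 5, 6 } ∪ { 1, 3, 4, 6 }
  (now 22)
Pass 4 (9 new):
  { 2 }  = ᶜ of { 1, 3, 4, 5, 6 }
  { 3, 4 }  = { 3 } ∪ { 4 }
  { 4, 5 }  = { 5 } ∪ { 4 }
  { 1, 5, 6 }  = { 1, 6 } ∪ { 5 }
  { 2, 3, 4 }  = { 2, 4 } ∪ { 3 }
  { 3, 4, 5 }  = { 3, 5 } ∪ { 4 }
  { 1, 2, 3, 6 }  = { 1, 3, 6 } ∪ { 2, 3 }
  { 1, 2, 4, 6 }  = ᶜ of { 3, 5 }
  { 1, 2, 5, 6 }  = { 2, 5 } ∪ { 1, 6 }
  (now 31)
Pass 5. New:
  { 1, 2, 6 }  = ᶜ of { 3, 4, 5 }
  (now 32)
Pass 6: stable.

Therefore σ(𝒞) = { {}, { 2 }, { 3 }, { 4 }, { 5 }, { 1, 6 }, { 2, 3 }, { 2, 4 }, { 2, 5 }, { 3, 4 }, { 3, 5 }, { 4, 5 }, { 1, 2, 6 }, { 1, 3, 6 }, { 1, 4, 6 }, { 1, 5, 6 }, { 2, 3, 4 }, { 2, 3, 5 }, { 2, 4, 5 }, { 3, 4, 5 }, { 1, 2, 3, 6 }, { 1, 2, 4, 6 }, { 1, 2, 5, 6 }, { 1, 3, 4, 6 }, { 1, 3, 5, 6 }, { 1, 4, 5, 6 }, { 2, 3, 4, 5 }, { 1, 2, 3, 4, 6 }, { 1, 2, 3, 5, 6 }, { 1, 2, 4, 5, 6 }, { 1, 3, 4, 5, 6 }, X } (|σ(𝒞)| = 32).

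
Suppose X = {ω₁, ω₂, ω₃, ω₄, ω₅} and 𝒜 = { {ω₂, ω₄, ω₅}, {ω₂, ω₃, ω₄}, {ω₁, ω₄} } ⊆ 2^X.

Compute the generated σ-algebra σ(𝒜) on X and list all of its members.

Begin from { {}, {ω₁, ω₄}, {ω₂, ω₃, ω₄}, {ω₂, ω₄, ω₅}, X } (that is, 𝒜 plus ∅ and X).
Round 1. New:
  {ω₁, ω₃}  = X∖{ω₂, ω₄, ω₅}
  {ω₁, ω₅}  = X∖{ω₂, ω₃, ω₄}
  {ω₂, ω₃, ω₅}  = X∖{ω₁, ω₄}
  {ω₁, ω₂, ω₃, ω₄}  = {ω₂, ω₃, ω₄} ∪ {ω₁, ω₄}
  {ω₁, ω₂, ω₄, ω₅}  = {ω₁, ω₄} ∪ {ω₂, ω₄, ω₅}
  {ω₂, ω₃, ω₄, ω₅}  = {ω₂, ω₃, ω₄} ∪ {ω₂, ω₄, ω₅}
  |family| = 11
Round 2. New:
  {ω₁}  = X∖{ω₂, ω₃, ω₄, ω₅}
  {ω₃}  = X∖{ω₁, ω₂, ω₄, ω₅}
  {ω₅}  = X∖{ω₁, ω₂, ω₃, ω₄}
  {ω₁, ω₃, ω₄}  = {ω₁, ω₄} ∪ {ω₁, ω₃}
  {ω₁, ω₃, ω₅}  = {ω₁, ω₃} ∪ {ω₁, ω₅}
  {ω₁, ω₄, ω₅}  = {ω₁, ω₄} ∪ {ω₁, ω₅}
  {ω₁, ω₂, ω₃, ω₅}  = {ω₂, ω₃, ω₅} ∪ {ω₁, ω₃}
  |family| = 18
Round 3. New:
  {ω₄}  = X∖{ω₁, ω₂, ω₃, ω₅}
  {ω₂, ω₃}  = X∖{ω₁, ω₄, ω₅}
  {ω₂, ω₄}  = X∖{ω₁, ω₃, ω₅}
  {ω₂, ω₅}  = X∖{ω₁, ω₃, ω₄}
  {ω₃, ω₅}  = {ω₃} ∪ {ω₅}
  {ω₁, ω₃, ω₄, ω₅}  = {ω₁, ω₄, ω₅} ∪ {ω₃}
  |family| = 24
Round 4: +7 →
  {ω₂}  = X∖{ω₁, ω₃, ω₄, ω₅}
  {ω₃, ω₄}  = {ω₃} ∪ {ω₄}
  {ω₄, ω₅}  = {ω₅} ∪ {ω₄}
  {ω₁, ω₂, ω₃}  = {ω₂, ω₃} ∪ {ω₁, ω₃}
  {ω₁, ω₂, ω₄}  = X∖{ω₃, ω₅}
  {ω₁, ω₂, ω₅}  = {ω₂, ω₅} ∪ {ω₁, ω₅}
  {ω₃, ω₄, ω₅}  = {ω₄} ∪ {ω₃, ω₅}
  |family| = 31
Round 5. New:
  {ω₁, ω₂}  = X∖{ω₃, ω₄, ω₅}
  |family| = 32
Round 6: stable.

|σ(𝒜)| = 32.  σ(𝒜) = { {}, {ω₁}, {ω₂}, {ω₃}, {ω₄}, {ω₅}, {ω₁, ω₂}, {ω₁, ω₃}, {ω₁, ω₄}, {ω₁, ω₅}, {ω₂, ω₃}, {ω₂, ω₄}, {ω₂, ω₅}, {ω₃, ω₄}, {ω₃, ω₅}, {ω₄, ω₅}, {ω₁, ω₂, ω₃}, {ω₁, ω₂, ω₄}, {ω₁, ω₂, ω₅}, {ω₁, ω₃, ω₄}, {ω₁, ω₃, ω₅}, {ω₁, ω₄, ω₅}, {ω₂, ω₃, ω₄}, {ω₂, ω₃, ω₅}, {ω₂, ω₄, ω₅}, {ω₃, ω₄, ω₅}, {ω₁, ω₂, ω₃, ω₄}, {ω₁, ω₂, ω₃, ω₅}, {ω₁, ω₂, ω₄, ω₅}, {ω₁, ω₃, ω₄, ω₅}, {ω₂, ω₃, ω₄, ω₅}, X }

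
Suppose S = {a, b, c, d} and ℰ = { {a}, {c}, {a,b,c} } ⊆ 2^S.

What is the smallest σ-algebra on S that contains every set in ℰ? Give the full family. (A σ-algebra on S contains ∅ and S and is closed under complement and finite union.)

σ(ℰ) (16 sets): { ∅, {a}, {b}, {c}, {d}, {a,b}, {a,c}, {a,d}, {b,c}, {b,d}, {c,d}, {a,b,c}, {a,b,d}, {a,c,d}, {b,c,d}, S }

Trace:
Begin from { ∅, {a}, {c}, {a,b,c}, S } (that is, ℰ plus ∅ and S).
Step 1 adds 4:
  {d}  = S∖{a,b,c}
  {a,c}  = {c} ∪ {a}
  {a,b,d}  = S∖{c}
  {b,c,d}  = S∖{a}
  |family| = 9
Step 2. New:
  {a,d}  = {d} ∪ {a}
  {b,d}  = S∖{a,c}
  {c,d}  = {c} ∪ {d}
  {a,c,d}  = {a,c} ∪ {d}
  |family| = 13
Step 3 adds 3:
  {b}  = S∖{a,c,d}
  {a,b}  = S∖{c,d}
  {b,c}  = S∖{a,d}
  |family| = 16
Step 4: no new sets; the family is a σ-algebra.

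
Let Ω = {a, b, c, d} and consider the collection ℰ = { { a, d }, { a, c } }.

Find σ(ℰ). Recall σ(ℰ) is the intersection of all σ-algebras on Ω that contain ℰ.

Answer: σ(ℰ) = { ∅, { a }, { b }, { c }, { d }, { a, b }, { a, c }, { a, d }, { b, c }, { b, d }, { c, d }, { a, b, c }, { a, b, d }, { a, c, d }, { b, c, d }, Ω }

Derivation:
Seed the family with ℰ together with ∅ and Ω: { ∅, { a, c }, { a, d }, Ω }.
Iteration 1: 3 new —
  { b, c }  = Ω∖{ a, d }
  { b, d }  = Ω∖{ a, c }
  { a, c, d }  = { a, c } ∪ { a, d }
  (now 7)
Iteration 2 adds 4:
  { b }  = Ω∖{ a, c, d }
  { a, b, c }  = { b, c } ∪ { a, c }
  { a, b, d }  = { a, d } ∪ { b, d }
  { b, c, d }  = { b, c } ∪ { b, d }
  (now 11)
Iteration 3: +3 →
  { a }  = Ω∖{ b, c, d }
  { c }  = Ω∖{ a, b, d }
  { d }  = Ω∖{ a, b, c }
  (now 14)
Iteration 4. New:
  { a, b }  = { b } ∪ { a }
  { c, d }  = { c } ∪ { d }
  (now 16)
Iteration 5: closed — nothing new.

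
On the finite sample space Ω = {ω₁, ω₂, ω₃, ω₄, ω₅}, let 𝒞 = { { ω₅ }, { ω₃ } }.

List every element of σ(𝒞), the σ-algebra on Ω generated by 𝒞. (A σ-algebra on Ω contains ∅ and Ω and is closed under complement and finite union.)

Begin from { ∅, { ω₃ }, { ω₅ }, Ω } (that is, 𝒞 plus ∅ and Ω).
Round 1: 3 new —
  { ω₃, ω₅ }  = { ω₃ } ∪ { ω₅ }
  { ω₁, ω₂, ω₃, ω₄ }  = ᶜ of { ω₅ }
  { ω₁, ω₂, ω₄, ω₅ }  = ᶜ of { ω₃ }
  (now 7)
Round 2: 1 new —
  { ω₁, ω₂, ω₄ }  = ᶜ of { ω₃, ω₅ }
  (now 8)
Round 3: no new sets; the family is a σ-algebra.

σ(𝒞) = { ∅, { ω₃ }, { ω₅ }, { ω₃, ω₅ }, { ω₁, ω₂, ω₄ }, { ω₁, ω₂, ω₃, ω₄ }, { ω₁, ω₂, ω₄, ω₅ }, Ω }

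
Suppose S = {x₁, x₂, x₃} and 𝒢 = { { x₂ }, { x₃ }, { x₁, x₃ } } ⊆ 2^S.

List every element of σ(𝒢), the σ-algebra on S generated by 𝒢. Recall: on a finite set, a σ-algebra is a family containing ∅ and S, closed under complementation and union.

Begin from { {  }, { x₂ }, { x₃ }, { x₁, x₃ }, S } (that is, 𝒢 plus ∅ and S).
Step 1: +2 →
  { x₁, x₂ }  = S∖{ x₃ }
  { x₂, x₃ }  = { x₃ } ∪ { x₂ }
Step 2. New:
  { x₁ }  = S∖{ x₂, x₃ }
Step 3 adds nothing — fixpoint reached.

σ(𝒢) = { {  }, { x₁ }, { x₂ }, { x₃ }, { x₁, x₂ }, { x₁, x₃ }, { x₂, x₃ }, S }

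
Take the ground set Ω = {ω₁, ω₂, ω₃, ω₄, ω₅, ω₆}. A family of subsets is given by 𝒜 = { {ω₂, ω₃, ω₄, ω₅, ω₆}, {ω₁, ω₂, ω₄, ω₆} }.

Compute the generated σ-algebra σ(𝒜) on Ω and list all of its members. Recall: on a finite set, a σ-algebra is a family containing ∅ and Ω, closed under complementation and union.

|σ(𝒜)| = 8.  σ(𝒜) = { {}, {ω₁}, {ω₃, ω₅}, {ω₁, ω₃, ω₅}, {ω₂, ω₄, ω₆}, {ω₁, ω₂, ω₄, ω₆}, {ω₂, ω₃, ω₄, ω₅, ω₆}, Ω }

Derivation:
Take S₀ = 𝒜 ∪ {∅, Ω} = { {}, {ω₁, ω₂, ω₄, ω₆}, {ω₂, ω₃, ω₄, ω₅, ω₆}, Ω }.
Round 1: +2 →
  {ω₁}  = complement {ω₂, ω₃, ω₄, ω₅, ω₆}
  {ω₃, ω₅}  = complement {ω₁, ω₂, ω₄, ω₆}
  |family| = 6
Round 2. New:
  {ω₁, ω₃, ω₅}  = {ω₃, ω₅} ∪ {ω₁}
  |family| = 7
Round 3. New:
  {ω₂, ω₄, ω₆}  = complement {ω₁, ω₃, ω₅}
  |family| = 8
Round 4: closed — nothing new.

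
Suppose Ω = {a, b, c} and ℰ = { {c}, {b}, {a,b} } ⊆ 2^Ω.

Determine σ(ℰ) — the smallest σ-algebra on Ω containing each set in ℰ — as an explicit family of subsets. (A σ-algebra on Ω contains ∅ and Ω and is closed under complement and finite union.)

Answer: σ(ℰ) = { {}, {a}, {b}, {c}, {a,b}, {a,c}, {b,c}, Ω }

Derivation:
Initial family (5 sets): { {}, {b}, {c}, {a,b}, Ω }.
Iteration 1: +2 →
  {a,c}  = {b}ᶜ
  {b,c}  = {c} ∪ {b}
  — 7 sets.
Iteration 2 (1 new):
  {a}  = {b,c}ᶜ
  — 8 sets.
After Iteration 3 the family is unchanged; done.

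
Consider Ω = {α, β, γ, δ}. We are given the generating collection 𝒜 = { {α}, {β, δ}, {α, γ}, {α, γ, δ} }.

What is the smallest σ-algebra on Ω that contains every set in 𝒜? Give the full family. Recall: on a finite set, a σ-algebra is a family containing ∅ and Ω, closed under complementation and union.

Begin from { ∅, {α}, {α, γ}, {β, δ}, {α, γ, δ}, Ω } (that is, 𝒜 plus ∅ and Ω).
Round 1. New:
  {β}  = Ω∖{α, γ, δ}
  {α, β, δ}  = {β, δ} ∪ {α}
  {β, γ, δ}  = Ω∖{α}
  — 9 sets.
Round 2: 3 new —
  {γ}  = Ω∖{α, β, δ}
  {α, β}  = {β} ∪ {α}
  {α, β, γ}  = {β} ∪ {α, γ}
  — 12 sets.
Round 3: +3 →
  {δ}  = Ω∖{α, β, γ}
  {β, γ}  = {γ} ∪ {β}
  {γ, δ}  = Ω∖{α, β}
  — 15 sets.
Round 4 (1 new):
  {α, δ}  = Ω∖{β, γ}
  — 16 sets.
Round 5: no new sets; the family is a σ-algebra.

σ(𝒜) = { ∅, {α}, {β}, {γ}, {δ}, {α, β}, {α, γ}, {α, δ}, {β, γ}, {β, δ}, {γ, δ}, {α, β, γ}, {α, β, δ}, {α, γ, δ}, {β, γ, δ}, Ω }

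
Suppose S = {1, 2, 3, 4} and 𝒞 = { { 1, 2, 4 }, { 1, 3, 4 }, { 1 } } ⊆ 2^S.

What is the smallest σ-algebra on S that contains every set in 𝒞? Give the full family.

σ(𝒞) = { {  }, { 1 }, { 2 }, { 3 }, { 4 }, { 1, 2 }, { 1, 3 }, { 1, 4 }, { 2, 3 }, { 2, 4 }, { 3, 4 }, { 1, 2, 3 }, { 1, 2, 4 }, { 1, 3, 4 }, { 2, 3, 4 }, S }

Trace:
Start: 𝒞 ∪ {∅, S} = { {  }, { 1 }, { 1, 2, 4 }, { 1, 3, 4 }, S }.
Iteration 1: +3 →
  { 2 }  = { 1, 3, 4 }ᶜ
  { 3 }  = { 1, 2, 4 }ᶜ
  { 2, 3, 4 }  = { 1 }ᶜ
  (now 8)
Iteration 2 (3 new):
  { 1, 2 }  = { 2 } ∪ { 1 }
  { 1, 3 }  = { 3 } ∪ { 1 }
  { 2, 3 }  = { 3 } ∪ { 2 }
  (now 11)
Iteration 3. New:
  { 1, 4 }  = { 2, 3 }ᶜ
  { 2, 4 }  = { 1, 3 }ᶜ
  { 3, 4 }  = { 1, 2 }ᶜ
  { 1, 2, 3 }  = { 3 } ∪ { 1, 2 }
  (now 15)
Iteration 4: 1 new —
  { 4 }  = { 1, 2, 3 }ᶜ
  (now 16)
After Iteration 5 the family is unchanged; done.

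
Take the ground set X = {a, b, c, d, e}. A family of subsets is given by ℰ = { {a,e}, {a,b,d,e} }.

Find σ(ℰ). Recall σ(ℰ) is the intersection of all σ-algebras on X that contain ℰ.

σ(ℰ) (8 sets): { {}, {c}, {a,e}, {b,d}, {a,c,e}, {b,c,d}, {a,b,d,e}, X }

Working:
Initial family (4 sets): { {}, {a,e}, {a,b,d,e}, X }.
Round 1: +2 →
  {c}  = X∖{a,b,d,e}
  {b,c,d}  = X∖{a,e}
  — 6 sets.
Round 2: +1 →
  {a,c,e}  = {c} ∪ {a,e}
  — 7 sets.
Round 3 (1 new):
  {b,d}  = X∖{a,c,e}
  — 8 sets.
After Round 4 the family is unchanged; done.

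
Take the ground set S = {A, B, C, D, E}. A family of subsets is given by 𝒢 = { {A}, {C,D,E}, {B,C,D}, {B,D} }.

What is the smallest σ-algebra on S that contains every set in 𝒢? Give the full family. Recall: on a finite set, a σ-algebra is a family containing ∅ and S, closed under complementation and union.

Answer: σ(𝒢) = { {}, {A}, {B}, {C}, {D}, {E}, {A,B}, {A,C}, {A,D}, {A,E}, {B,C}, {B,D}, {B,E}, {C,D}, {C,E}, {D,E}, {A,B,C}, {A,B,D}, {A,B,E}, {A,C,D}, {A,C,E}, {A,D,E}, {B,C,D}, {B,C,E}, {B,D,E}, {C,D,E}, {A,B,C,D}, {A,B,C,E}, {A,B,D,E}, {A,C,D,E}, {B,C,D,E}, S }

Check:
Seed the family with 𝒢 together with ∅ and S: { {}, {A}, {B,D}, {B,C,D}, {C,D,E}, S }.
Pass 1 adds 7:
  {A,B}  = S∖{C,D,E}
  {A,E}  = S∖{B,C,D}
  {A,B,D}  = {B,D} ∪ {A}
  {A,C,E}  = S∖{B,D}
  {A,B,C,D}  = {B,C,D} ∪ {A}
  {A,C,D,E}  = {C,D,E} ∪ {A}
  {B,C,D,E}  = S∖{A}
  |family| = 13
Pass 2 adds 6:
  {B}  = S∖{A,C,D,E}
  {E}  = S∖{A,B,C,D}
  {C,E}  = S∖{A,B,D}
  {A,B,E}  = {A,B} ∪ {A,E}
  {A,B,C,E}  = {A,B} ∪ {A,C,E}
  {A,B,D,E}  = {A,B,D} ∪ {A,E}
  |family| = 19
Pass 3 adds 6:
  {C}  = S∖{A,B,D,E}
  {D}  = S∖{A,B,C,E}
  {B,E}  = {B} ∪ {E}
  {C,D}  = S∖{A,B,E}
  {B,C,E}  = {B} ∪ {C,E}
  {B,D,E}  = {B,D} ∪ {E}
  |family| = 25
Pass 4 (7 new):
  {A,C}  = S∖{B,D,E}
  {A,D}  = S∖{B,C,E}
  {B,C}  = {B} ∪ {C}
  {D,E}  = {E} ∪ {D}
  {A,B,C}  = {A,B} ∪ {C}
  {A,C,D}  = S∖{B,E}
  {A,D,E}  = {A,E} ∪ {D}
  |family| = 32
Pass 5: already closed under ᶜ and ∪.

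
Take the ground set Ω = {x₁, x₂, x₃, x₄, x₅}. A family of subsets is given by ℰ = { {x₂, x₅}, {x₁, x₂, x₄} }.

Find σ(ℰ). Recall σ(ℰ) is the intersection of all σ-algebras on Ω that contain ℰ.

Answer: σ(ℰ) = { {}, {x₂}, {x₃}, {x₅}, {x₁, x₄}, {x₂, x₃}, {x₂, x₅}, {x₃, x₅}, {x₁, x₂, x₄}, {x₁, x₃, x₄}, {x₁, x₄, x₅}, {x₂, x₃, x₅}, {x₁, x₂, x₃, x₄}, {x₁, x₂, x₄, x₅}, {x₁, x₃, x₄, x₅}, Ω }

Check:
Begin from { {}, {x₂, x₅}, {x₁, x₂, x₄}, Ω } (that is, ℰ plus ∅ and Ω).
Step 1. New:
  {x₃, x₅}  = complement {x₁, x₂, x₄}
  {x₁, x₃, x₄}  = complement {x₂, x₅}
  {x₁, x₂, x₄, x₅}  = {x₂, x₅} ∪ {x₁, x₂, x₄}
  (now 7)
Step 2 (4 new):
  {x₃}  = complement {x₁, x₂, x₄, x₅}
  {x₂, x₃, x₅}  = {x₂, x₅} ∪ {x₃, x₅}
  {x₁, x₂, x₃, x₄}  = {x₁, x₃, x₄} ∪ {x₁, x₂, x₄}
  {x₁, x₃, x₄, x₅}  = {x₁, x₃, x₄} ∪ {x₃, x₅}
  (now 11)
Step 3: +3 →
  {x₂}  = complement {x₁, x₃, x₄, x₅}
  {x₅}  = complement {x₁, x₂, x₃, x₄}
  {x₁, x₄}  = complement {x₂, x₃, x₅}
  (now 14)
Step 4 (2 new):
  {x₂, x₃}  = {x₃} ∪ {x₂}
  {x₁, x₄, x₅}  = {x₁, x₄} ∪ {x₅}
  (now 16)
Step 5: already closed under ᶜ and ∪.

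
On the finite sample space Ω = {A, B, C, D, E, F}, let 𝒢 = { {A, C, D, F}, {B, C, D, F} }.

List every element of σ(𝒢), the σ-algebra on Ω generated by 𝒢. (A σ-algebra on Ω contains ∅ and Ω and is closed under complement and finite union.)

Initial family (4 sets): { {}, {A, C, D, F}, {B, C, D, F}, Ω }.
Iteration 1 (3 new):
  {A, E}  = ᶜ of {B, C, D, F}
  {B, E}  = ᶜ of {A, C, D, F}
  {A, B, C, D, F}  = {B, C, D, F} ∪ {A, C, D, F}
  (now 7)
Iteration 2: +4 →
  {E}  = ᶜ of {A, B, C, D, F}
  {A, B, E}  = {B, E} ∪ {A, E}
  {A, C, D, E, F}  = {A, C, D, F} ∪ {A, E}
  {B, C, D, E, F}  = {B, E} ∪ {B, C, D, F}
  (now 11)
Iteration 3. New:
  {A}  = ᶜ of {B, C, D, E, F}
  {B}  = ᶜ of {A, C, D, E, F}
  {C, D, F}  = ᶜ of {A, B, E}
  (now 14)
Iteration 4. New:
  {A, B}  = {B} ∪ {A}
  {C, D, E, F}  = {C, D, F} ∪ {E}
  (now 16)
Iteration 5: stable.

|σ(𝒢)| = 16.  σ(𝒢) = { {}, {A}, {B}, {E}, {A, B}, {A, E}, {B, E}, {A, B, E}, {C, D, F}, {A, C, D, F}, {B, C, D, F}, {C, D, E, F}, {A, B, C, D, F}, {A, C, D, E, F}, {B, C, D, E, F}, Ω }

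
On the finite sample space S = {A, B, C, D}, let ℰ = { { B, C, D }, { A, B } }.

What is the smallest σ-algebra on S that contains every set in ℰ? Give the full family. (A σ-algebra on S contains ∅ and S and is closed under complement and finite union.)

Answer: σ(ℰ) = { ∅, { A }, { B }, { A, B }, { C, D }, { A, C, D }, { B, C, D }, S }

Derivation:
Initial family (4 sets): { ∅, { A, B }, { B, C, D }, S }.
Pass 1 (2 new):
  { A }  = complement { B, C, D }
  { C, D }  = complement { A, B }
Pass 2: 1 new —
  { A, C, D }  = { C, D } ∪ { A }
Pass 3 adds 1:
  { B }  = complement { A, C, D }
After Pass 4 the family is unchanged; done.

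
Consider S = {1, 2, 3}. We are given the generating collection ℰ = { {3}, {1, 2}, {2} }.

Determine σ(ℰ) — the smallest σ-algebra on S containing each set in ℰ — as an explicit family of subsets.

Take S₀ = ℰ ∪ {∅, S} = { {}, {2}, {3}, {1, 2}, S }.
Round 1. New:
  {1, 3}  = complement {2}
  {2, 3}  = {3} ∪ {2}
  |family| = 7
Round 2 adds 1:
  {1}  = complement {2, 3}
  |family| = 8
Round 3: already closed under ᶜ and ∪.

σ(ℰ) = { {}, {1}, {2}, {3}, {1, 2}, {1, 3}, {2, 3}, S }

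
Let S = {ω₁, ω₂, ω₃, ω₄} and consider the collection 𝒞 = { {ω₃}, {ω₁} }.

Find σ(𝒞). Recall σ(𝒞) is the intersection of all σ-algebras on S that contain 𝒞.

σ(𝒞) (8 sets): { {}, {ω₁}, {ω₃}, {ω₁, ω₃}, {ω₂, ω₄}, {ω₁, ω₂, ω₄}, {ω₂, ω₃, ω₄}, S }

Check:
Begin from { {}, {ω₁}, {ω₃}, S } (that is, 𝒞 plus ∅ and S).
Step 1. New:
  {ω₁, ω₃}  = {ω₃} ∪ {ω₁}
  {ω₁, ω₂, ω₄}  = complement {ω₃}
  {ω₂, ω₃, ω₄}  = complement {ω₁}
Step 2: 1 new —
  {ω₂, ω₄}  = complement {ω₁, ω₃}
Step 3: stable.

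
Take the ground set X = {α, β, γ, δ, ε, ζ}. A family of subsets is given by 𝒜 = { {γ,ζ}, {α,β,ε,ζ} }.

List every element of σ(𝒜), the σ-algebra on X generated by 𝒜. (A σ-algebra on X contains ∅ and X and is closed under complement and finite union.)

Seed the family with 𝒜 together with ∅ and X: { {}, {γ,ζ}, {α,β,ε,ζ}, X }.
Pass 1: +3 →
  {γ,δ}  = X∖{α,β,ε,ζ}
  {α,β,δ,ε}  = X∖{γ,ζ}
  {α,β,γ,ε,ζ}  = {γ,ζ} ∪ {α,β,ε,ζ}
Pass 2 (4 new):
  {δ}  = X∖{α,β,γ,ε,ζ}
  {γ,δ,ζ}  = {γ,δ} ∪ {γ,ζ}
  {α,β,γ,δ,ε}  = {γ,δ} ∪ {α,β,δ,ε}
  {α,β,δ,ε,ζ}  = {α,β,δ,ε} ∪ {α,β,ε,ζ}
Pass 3: +3 →
  {γ}  = X∖{α,β,δ,ε,ζ}
  {ζ}  = X∖{α,β,γ,δ,ε}
  {α,β,ε}  = X∖{γ,δ,ζ}
Pass 4. New:
  {δ,ζ}  = {δ} ∪ {ζ}
  {α,β,γ,ε}  = {γ} ∪ {α,β,ε}
Pass 5: closed — nothing new.

σ(𝒜) = { {}, {γ}, {δ}, {ζ}, {γ,δ}, {γ,ζ}, {δ,ζ}, {α,β,ε}, {γ,δ,ζ}, {α,β,γ,ε}, {α,β,δ,ε}, {α,β,ε,ζ}, {α,β,γ,δ,ε}, {α,β,γ,ε,ζ}, {α,β,δ,ε,ζ}, X }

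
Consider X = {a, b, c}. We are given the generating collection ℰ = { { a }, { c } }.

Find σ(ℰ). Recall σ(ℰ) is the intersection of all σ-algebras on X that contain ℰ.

Start: ℰ ∪ {∅, X} = { {  }, { a }, { c }, X }.
Pass 1: +3 →
  { a, b }  = X∖{ c }
  { a, c }  = { c } ∪ { a }
  { b, c }  = X∖{ a }
  — 7 sets.
Pass 2 (1 new):
  { b }  = X∖{ a, c }
  — 8 sets.
Pass 3: closed — nothing new.

|σ(ℰ)| = 8.  σ(ℰ) = { {  }, { a }, { b }, { c }, { a, b }, { a, c }, { b, c }, X }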